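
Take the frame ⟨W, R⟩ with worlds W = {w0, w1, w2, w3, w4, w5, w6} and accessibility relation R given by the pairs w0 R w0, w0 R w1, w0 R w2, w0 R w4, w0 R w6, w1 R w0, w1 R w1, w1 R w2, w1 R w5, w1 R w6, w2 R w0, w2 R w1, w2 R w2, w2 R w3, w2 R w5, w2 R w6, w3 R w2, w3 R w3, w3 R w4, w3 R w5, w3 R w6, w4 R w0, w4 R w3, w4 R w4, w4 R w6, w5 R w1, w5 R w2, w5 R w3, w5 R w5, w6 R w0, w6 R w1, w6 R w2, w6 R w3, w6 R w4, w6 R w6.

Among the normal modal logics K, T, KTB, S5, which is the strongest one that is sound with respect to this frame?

Reflexive (axiom T): yes — every world is R-related to itself.
Symmetric (axiom B): yes — every pair in R has its reverse in R.
Euclidean (axiom 5): no — w0 R w1 and w0 R w4, but not w1 R w4.
So F validates K, T, KTB; S5 would additionally require R to be Euclidean. The strongest is KTB.

KTB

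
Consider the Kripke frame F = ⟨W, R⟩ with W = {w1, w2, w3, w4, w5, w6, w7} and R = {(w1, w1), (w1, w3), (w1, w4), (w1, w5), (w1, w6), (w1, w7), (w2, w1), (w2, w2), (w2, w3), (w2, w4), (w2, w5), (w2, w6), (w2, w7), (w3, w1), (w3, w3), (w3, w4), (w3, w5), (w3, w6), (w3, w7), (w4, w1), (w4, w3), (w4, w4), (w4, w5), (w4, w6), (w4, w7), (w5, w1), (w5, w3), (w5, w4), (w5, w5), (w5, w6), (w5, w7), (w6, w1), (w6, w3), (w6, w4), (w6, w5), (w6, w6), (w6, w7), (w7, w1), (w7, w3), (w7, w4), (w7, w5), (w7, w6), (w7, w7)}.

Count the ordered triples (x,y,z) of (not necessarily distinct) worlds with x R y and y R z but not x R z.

0

R is transitive; there are no such tuples.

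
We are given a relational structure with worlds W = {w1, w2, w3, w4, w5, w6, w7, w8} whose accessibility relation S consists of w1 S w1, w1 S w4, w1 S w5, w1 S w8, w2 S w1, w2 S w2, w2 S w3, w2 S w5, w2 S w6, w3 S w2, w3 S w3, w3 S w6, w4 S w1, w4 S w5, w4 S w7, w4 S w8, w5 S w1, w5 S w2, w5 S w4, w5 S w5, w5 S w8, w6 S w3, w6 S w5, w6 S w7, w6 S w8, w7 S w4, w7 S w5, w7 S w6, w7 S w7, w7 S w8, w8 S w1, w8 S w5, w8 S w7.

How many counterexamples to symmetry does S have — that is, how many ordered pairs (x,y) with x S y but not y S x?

Enumerating: (w2,w1), (w2,w6), (w4,w8), (w6,w5), (w6,w8), (w7,w5).

6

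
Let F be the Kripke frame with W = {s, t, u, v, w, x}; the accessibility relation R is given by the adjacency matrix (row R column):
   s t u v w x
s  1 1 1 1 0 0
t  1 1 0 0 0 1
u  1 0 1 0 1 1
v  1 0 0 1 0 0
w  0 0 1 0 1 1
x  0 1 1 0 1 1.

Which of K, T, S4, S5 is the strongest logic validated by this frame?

T

Reflexive (axiom T): yes — every world is R-related to itself.
Transitive (axiom 4): no — s R t and t R x, but not s R x.
Euclidean (axiom 5): no — s R t and s R u, but not t R u.
So F validates K, T; S4 would additionally require R to be transitive. The strongest is T.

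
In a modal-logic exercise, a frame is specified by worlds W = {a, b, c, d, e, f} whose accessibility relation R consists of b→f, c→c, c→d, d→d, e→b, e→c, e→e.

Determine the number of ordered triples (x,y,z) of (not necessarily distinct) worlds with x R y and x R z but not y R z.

Enumerating: (b,f,f), (c,d,c), (e,b,b), (e,b,c), (e,b,e), (e,c,b), (e,c,e).

7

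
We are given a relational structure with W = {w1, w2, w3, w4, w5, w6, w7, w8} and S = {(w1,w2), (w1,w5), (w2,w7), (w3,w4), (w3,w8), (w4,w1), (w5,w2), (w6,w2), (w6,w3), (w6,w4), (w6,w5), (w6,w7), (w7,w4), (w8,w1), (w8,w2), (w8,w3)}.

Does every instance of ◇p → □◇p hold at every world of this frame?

No

Axiom 5 corresponds to the accessibility relation being Euclidean.
Euclidean: no — w1 S w2 and w1 S w5, but not w2 S w5.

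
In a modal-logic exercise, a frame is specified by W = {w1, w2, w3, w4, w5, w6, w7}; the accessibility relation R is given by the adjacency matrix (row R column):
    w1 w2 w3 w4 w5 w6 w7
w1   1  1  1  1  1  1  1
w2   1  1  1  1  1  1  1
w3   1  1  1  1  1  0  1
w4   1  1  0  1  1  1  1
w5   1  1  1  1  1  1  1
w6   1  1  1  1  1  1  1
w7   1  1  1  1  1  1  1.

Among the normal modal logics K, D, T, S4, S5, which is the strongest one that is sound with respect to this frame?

Serial (axiom D): yes — every world has a successor (e.g. w1 R w1).
Reflexive (axiom T): yes — every world is R-related to itself.
Transitive (axiom 4): no — w3 R w1 and w1 R w6, but not w3 R w6.
Euclidean (axiom 5): no — w1 R w3 and w1 R w6, but not w3 R w6.
So F validates K, D, T; S4 would additionally require R to be transitive. The strongest is T.

T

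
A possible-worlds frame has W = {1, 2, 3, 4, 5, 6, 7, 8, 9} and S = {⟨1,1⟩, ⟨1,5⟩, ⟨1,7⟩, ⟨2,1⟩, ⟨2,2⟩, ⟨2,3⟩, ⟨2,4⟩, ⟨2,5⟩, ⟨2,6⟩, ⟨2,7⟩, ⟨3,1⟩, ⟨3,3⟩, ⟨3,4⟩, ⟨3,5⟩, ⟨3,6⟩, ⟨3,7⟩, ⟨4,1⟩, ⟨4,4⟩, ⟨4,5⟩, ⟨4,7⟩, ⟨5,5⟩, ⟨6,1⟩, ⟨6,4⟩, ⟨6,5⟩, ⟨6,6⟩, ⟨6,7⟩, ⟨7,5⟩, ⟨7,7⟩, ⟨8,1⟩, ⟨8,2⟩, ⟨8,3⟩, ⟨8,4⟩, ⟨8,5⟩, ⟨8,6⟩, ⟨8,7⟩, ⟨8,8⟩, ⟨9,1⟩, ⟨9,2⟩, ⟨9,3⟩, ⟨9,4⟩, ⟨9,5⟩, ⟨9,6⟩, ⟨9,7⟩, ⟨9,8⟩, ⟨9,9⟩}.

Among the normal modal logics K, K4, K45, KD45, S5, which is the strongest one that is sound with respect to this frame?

K4

Transitive (axiom 4): yes — every two-step S-path is closed by a direct edge.
Euclidean (axiom 5): no — 1 S 5 and 1 S 7, but not 5 S 7.
Serial (axiom D): yes — every world has a successor (e.g. 1 S 1).
Reflexive (axiom T): yes — every world is S-related to itself.
So F validates K, K4; K45 would additionally require S to be Euclidean. The strongest is K4.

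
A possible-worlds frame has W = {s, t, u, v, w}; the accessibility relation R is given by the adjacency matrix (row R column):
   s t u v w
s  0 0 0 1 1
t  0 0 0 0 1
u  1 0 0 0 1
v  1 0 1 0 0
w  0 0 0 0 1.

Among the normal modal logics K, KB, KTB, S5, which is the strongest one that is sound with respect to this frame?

Symmetric (axiom B): no — s R w but not w R s.
Reflexive (axiom T): no — s is not related to itself.
Euclidean (axiom 5): no — s R v and s R w, but not v R w.
So F validates K; KB would additionally require R to be symmetric. The strongest is K.

K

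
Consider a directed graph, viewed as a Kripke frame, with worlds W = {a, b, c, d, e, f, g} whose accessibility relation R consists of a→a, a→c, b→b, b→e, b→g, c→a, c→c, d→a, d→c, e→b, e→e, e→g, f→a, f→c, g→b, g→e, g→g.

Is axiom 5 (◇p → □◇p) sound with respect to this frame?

Axiom 5 corresponds to the accessibility relation being Euclidean.
Euclidean: yes — any two successors of a common world are R-related.

Yes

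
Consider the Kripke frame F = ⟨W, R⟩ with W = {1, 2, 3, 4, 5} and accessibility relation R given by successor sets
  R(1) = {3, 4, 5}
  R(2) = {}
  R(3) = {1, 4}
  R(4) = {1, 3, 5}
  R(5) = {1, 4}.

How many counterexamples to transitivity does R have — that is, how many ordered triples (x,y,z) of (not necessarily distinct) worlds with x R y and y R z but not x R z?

Enumerating: (1,3,1), (1,4,1), (1,5,1), (3,1,3), (3,1,5), (3,4,3), (3,4,5), (4,1,4), (4,3,4), (4,5,4), (5,1,3), (5,1,5), (5,4,3), (5,4,5).

14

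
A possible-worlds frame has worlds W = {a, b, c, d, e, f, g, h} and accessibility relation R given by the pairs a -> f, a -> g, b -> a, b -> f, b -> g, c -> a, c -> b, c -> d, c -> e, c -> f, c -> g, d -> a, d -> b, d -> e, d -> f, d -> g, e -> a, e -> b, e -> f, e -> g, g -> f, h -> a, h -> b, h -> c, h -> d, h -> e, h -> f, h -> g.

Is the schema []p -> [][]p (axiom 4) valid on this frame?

Yes

Axiom 4 corresponds to the accessibility relation being transitive.
Transitive: yes — every two-step R-path is closed by a direct edge.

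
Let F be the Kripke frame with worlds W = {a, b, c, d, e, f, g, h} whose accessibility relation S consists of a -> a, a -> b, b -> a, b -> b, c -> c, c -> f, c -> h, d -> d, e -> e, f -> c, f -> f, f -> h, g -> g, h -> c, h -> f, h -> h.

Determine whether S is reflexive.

Yes

Reflexive: yes — every world is S-related to itself.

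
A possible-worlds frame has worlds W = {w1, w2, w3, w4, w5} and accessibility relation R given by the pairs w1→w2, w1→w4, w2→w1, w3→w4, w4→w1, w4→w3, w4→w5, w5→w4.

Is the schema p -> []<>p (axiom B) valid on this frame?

By correspondence theory, B is valid on a frame iff R is symmetric.
Symmetric: yes — every pair in R has its reverse in R.

Yes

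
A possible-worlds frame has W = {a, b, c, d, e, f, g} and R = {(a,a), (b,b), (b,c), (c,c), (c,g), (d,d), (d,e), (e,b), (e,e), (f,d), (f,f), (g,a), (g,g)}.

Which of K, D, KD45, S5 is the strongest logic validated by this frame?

Serial (axiom D): yes — every world has a successor (e.g. a R a).
Euclidean (axiom 5): no — b R c and b R b, but not c R b.
Transitive (axiom 4): no — b R c and c R g, but not b R g.
Reflexive (axiom T): yes — every world is R-related to itself.
So F validates K, D; KD45 would additionally require R to be Euclidean and transitive. The strongest is D.

D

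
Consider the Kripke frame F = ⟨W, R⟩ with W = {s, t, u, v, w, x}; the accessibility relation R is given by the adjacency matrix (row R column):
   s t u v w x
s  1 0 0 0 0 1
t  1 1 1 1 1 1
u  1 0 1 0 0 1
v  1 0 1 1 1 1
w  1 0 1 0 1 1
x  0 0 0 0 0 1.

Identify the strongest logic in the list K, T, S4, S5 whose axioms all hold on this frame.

S4

Reflexive (axiom T): yes — every world is R-related to itself.
Transitive (axiom 4): yes — every two-step R-path is closed by a direct edge.
Euclidean (axiom 5): no — t R s and t R u, but not s R u.
So F validates K, T, S4; S5 would additionally require R to be Euclidean. The strongest is S4.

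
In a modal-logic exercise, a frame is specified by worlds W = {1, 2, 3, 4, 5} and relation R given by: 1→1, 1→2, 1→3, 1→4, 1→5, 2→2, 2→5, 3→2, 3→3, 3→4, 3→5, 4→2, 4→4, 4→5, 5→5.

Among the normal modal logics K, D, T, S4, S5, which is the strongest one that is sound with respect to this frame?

S4

Serial (axiom D): yes — every world has a successor (e.g. 1 R 1).
Reflexive (axiom T): yes — every world is R-related to itself.
Transitive (axiom 4): yes — every two-step R-path is closed by a direct edge.
Euclidean (axiom 5): no — 1 R 2 and 1 R 3, but not 2 R 3.
So F validates K, D, T, S4; S5 would additionally require R to be Euclidean. The strongest is S4.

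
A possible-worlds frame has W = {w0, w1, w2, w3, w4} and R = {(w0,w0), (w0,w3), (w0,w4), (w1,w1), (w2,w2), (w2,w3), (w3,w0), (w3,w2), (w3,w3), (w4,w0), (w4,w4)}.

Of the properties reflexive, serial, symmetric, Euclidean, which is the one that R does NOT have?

Reflexive: yes — every world is R-related to itself.
Serial: yes — every world has a successor (e.g. w0 R w0).
Symmetric: yes — every pair in R has its reverse in R.
Euclidean: no — w0 R w3 and w0 R w4, but not w3 R w4.
Only Euclidean fails.

Euclidean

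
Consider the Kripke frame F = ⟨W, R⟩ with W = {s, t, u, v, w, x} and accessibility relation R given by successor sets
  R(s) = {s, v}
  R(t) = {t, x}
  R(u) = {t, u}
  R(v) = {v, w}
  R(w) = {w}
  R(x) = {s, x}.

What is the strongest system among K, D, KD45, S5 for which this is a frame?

D

Serial (axiom D): yes — every world has a successor (e.g. s R s).
Euclidean (axiom 5): no — s R v and s R s, but not v R s.
Transitive (axiom 4): no — s R v and v R w, but not s R w.
Reflexive (axiom T): yes — every world is R-related to itself.
So F validates K, D; KD45 would additionally require R to be Euclidean and transitive. The strongest is D.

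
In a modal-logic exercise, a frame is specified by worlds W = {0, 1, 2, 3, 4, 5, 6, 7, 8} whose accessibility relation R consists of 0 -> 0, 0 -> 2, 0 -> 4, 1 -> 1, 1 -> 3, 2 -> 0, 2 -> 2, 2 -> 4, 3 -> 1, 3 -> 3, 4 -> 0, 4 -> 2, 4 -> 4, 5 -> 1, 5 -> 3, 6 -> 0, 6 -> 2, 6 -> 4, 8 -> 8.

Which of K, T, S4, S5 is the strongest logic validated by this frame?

Reflexive (axiom T): no — 5 is not related to itself.
Transitive (axiom 4): yes — every two-step R-path is closed by a direct edge.
Euclidean (axiom 5): yes — any two successors of a common world are R-related.
So F validates K; T would additionally require R to be reflexive. The strongest is K.

K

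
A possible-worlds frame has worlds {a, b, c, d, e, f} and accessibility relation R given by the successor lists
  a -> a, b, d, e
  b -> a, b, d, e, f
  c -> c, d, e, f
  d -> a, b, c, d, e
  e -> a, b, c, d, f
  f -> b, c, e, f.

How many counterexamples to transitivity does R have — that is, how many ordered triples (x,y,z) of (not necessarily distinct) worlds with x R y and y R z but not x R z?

Enumerating: (a,b,f), (a,d,c), (a,e,c), (a,e,f), (b,d,c), (b,e,c), (b,f,c), (c,d,a), (c,d,b), (c,e,a), (c,e,b), (c,f,b), … and 13 more.
Total: 25.

25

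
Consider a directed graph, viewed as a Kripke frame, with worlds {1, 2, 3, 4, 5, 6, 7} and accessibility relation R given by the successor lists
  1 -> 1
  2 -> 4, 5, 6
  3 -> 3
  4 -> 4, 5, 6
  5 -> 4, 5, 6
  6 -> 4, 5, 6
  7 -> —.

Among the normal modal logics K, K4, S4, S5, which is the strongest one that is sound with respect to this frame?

Transitive (axiom 4): yes — every two-step R-path is closed by a direct edge.
Reflexive (axiom T): no — 2 is not related to itself.
Euclidean (axiom 5): yes — any two successors of a common world are R-related.
So F validates K, K4; S4 would additionally require R to be reflexive. The strongest is K4.

K4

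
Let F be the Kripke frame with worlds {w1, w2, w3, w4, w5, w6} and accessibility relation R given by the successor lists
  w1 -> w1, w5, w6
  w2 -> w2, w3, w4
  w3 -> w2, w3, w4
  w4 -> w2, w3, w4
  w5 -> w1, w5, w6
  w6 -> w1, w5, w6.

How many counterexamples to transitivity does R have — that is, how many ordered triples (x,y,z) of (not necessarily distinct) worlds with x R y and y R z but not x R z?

R is transitive; there are no such tuples.

0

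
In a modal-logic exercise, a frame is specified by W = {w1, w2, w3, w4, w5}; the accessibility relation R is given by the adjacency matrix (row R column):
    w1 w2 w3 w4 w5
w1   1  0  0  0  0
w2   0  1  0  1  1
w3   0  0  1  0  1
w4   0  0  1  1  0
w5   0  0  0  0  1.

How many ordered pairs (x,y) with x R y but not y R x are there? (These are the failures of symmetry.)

Enumerating: (w2,w4), (w2,w5), (w3,w5), (w4,w3).

4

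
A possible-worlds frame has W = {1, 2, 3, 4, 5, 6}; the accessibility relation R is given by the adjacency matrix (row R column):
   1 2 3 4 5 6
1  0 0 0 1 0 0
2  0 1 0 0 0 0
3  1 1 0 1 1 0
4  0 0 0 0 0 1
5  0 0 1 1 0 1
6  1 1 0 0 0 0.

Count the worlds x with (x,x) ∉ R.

5

Enumerating: 1, 3, 4, 5, 6.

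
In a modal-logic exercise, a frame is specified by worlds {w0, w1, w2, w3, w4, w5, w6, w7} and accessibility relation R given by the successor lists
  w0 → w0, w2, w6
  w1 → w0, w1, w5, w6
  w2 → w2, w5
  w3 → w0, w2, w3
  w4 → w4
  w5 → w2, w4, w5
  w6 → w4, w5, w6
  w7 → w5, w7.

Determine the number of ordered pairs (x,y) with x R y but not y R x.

Enumerating: (w0,w2), (w0,w6), (w1,w0), (w1,w5), (w1,w6), (w3,w0), (w3,w2), (w5,w4), (w6,w4), (w6,w5), (w7,w5).

11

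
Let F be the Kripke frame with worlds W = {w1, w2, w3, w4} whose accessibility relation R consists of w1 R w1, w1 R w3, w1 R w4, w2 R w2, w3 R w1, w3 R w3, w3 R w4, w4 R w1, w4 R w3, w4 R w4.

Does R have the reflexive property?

Yes

Reflexive: yes — every world is R-related to itself.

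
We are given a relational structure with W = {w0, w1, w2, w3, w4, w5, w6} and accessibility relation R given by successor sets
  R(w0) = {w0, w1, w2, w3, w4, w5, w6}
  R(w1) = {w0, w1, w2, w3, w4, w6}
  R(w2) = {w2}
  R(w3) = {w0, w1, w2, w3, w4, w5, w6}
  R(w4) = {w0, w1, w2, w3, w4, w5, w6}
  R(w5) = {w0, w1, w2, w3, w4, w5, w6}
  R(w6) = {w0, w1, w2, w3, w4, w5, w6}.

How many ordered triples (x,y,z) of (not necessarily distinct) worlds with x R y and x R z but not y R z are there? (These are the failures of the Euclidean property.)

Enumerating: (w0,w1,w5), (w0,w2,w0), (w0,w2,w1), (w0,w2,w3), (w0,w2,w4), (w0,w2,w5), (w0,w2,w6), (w1,w2,w0), (w1,w2,w1), (w1,w2,w3), (w1,w2,w4), (w1,w2,w6), … and 28 more.
Total: 40.

40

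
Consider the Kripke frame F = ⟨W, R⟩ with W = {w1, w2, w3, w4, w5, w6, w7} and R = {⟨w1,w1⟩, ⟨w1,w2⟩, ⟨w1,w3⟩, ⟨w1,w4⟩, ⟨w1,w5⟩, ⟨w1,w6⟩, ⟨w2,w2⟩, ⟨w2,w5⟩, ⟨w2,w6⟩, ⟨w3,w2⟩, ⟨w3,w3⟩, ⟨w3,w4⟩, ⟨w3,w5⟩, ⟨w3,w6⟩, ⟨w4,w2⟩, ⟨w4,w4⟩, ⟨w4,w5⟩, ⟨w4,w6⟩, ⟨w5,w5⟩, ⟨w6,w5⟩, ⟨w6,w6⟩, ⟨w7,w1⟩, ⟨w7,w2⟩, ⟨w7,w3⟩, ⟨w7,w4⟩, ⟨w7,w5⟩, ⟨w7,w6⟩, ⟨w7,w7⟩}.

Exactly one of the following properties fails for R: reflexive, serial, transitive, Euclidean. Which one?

Euclidean

Reflexive: yes — every world is R-related to itself.
Serial: yes — every world has a successor (e.g. w1 R w1).
Transitive: yes — every two-step R-path is closed by a direct edge.
Euclidean: no — w1 R w2 and w1 R w3, but not w2 R w3.
Only Euclidean fails.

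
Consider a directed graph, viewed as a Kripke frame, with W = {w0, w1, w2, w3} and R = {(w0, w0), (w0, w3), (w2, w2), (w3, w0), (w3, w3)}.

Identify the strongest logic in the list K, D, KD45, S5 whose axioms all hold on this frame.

Serial (axiom D): no — w1 has no R-successor.
Euclidean (axiom 5): yes — any two successors of a common world are R-related.
Transitive (axiom 4): yes — every two-step R-path is closed by a direct edge.
Reflexive (axiom T): no — w1 is not related to itself.
So F validates K; D would additionally require R to be serial. The strongest is K.

K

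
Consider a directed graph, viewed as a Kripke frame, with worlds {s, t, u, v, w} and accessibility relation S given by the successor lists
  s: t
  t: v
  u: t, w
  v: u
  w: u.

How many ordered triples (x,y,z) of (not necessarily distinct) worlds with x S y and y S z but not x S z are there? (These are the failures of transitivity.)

Enumerating: (s,t,v), (t,v,u), (u,t,v), (u,w,u), (v,u,t), (v,u,w), (w,u,t), (w,u,w).

8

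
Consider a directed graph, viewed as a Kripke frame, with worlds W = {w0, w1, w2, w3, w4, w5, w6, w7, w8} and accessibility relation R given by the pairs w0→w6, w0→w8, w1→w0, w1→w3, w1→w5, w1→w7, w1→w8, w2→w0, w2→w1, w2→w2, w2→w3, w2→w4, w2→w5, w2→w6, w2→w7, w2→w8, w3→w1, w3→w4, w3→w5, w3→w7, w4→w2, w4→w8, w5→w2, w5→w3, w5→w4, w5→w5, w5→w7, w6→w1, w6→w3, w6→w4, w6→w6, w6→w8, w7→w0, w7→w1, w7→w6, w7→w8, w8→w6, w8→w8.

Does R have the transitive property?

No

Transitive: no — w0 R w6 and w6 R w1, but not w0 R w1.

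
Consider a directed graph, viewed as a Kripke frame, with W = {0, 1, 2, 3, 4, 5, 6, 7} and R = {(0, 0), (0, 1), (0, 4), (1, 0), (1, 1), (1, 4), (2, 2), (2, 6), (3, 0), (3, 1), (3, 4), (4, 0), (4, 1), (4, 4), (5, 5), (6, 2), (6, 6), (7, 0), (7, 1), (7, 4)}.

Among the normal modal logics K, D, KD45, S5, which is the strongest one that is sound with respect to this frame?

Serial (axiom D): yes — every world has a successor (e.g. 0 R 0).
Euclidean (axiom 5): yes — any two successors of a common world are R-related.
Transitive (axiom 4): yes — every two-step R-path is closed by a direct edge.
Reflexive (axiom T): no — 3 is not related to itself.
So F validates K, D, KD45; S5 would additionally require R to be reflexive. The strongest is KD45.

KD45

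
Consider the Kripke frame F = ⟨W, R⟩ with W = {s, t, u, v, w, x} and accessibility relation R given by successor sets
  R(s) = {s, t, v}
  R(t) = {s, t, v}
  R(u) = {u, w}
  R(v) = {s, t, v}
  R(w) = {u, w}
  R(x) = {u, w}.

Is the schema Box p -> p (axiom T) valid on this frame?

Axiom T corresponds to the accessibility relation being reflexive.
Reflexive: no — x is not related to itself.

No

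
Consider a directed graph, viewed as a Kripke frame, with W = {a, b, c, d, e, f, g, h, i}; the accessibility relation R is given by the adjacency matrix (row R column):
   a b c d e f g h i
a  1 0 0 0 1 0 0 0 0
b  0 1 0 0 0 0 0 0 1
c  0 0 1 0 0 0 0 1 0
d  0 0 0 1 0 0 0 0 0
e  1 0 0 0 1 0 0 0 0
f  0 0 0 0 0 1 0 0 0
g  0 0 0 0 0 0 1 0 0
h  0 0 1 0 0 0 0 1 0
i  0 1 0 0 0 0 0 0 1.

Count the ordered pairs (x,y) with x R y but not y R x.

R is symmetric; there are no such tuples.

0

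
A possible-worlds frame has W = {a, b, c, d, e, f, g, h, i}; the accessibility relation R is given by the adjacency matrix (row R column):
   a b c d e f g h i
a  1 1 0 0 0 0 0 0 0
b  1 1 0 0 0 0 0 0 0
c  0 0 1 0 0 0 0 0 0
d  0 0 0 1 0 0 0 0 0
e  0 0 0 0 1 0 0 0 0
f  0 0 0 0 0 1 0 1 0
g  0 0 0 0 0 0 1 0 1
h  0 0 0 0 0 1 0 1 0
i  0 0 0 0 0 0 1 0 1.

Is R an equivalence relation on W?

Reflexive: yes — every world is R-related to itself.
Symmetric: yes — every pair in R has its reverse in R.
Transitive: yes — every two-step R-path is closed by a direct edge.
So R is an equivalence relation.

Yes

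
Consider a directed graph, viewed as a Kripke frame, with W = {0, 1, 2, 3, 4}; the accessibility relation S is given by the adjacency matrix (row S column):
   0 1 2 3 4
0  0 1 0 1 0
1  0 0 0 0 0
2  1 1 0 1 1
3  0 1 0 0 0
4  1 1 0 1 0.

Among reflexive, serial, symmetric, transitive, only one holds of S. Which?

transitive

Reflexive: no — 0 is not related to itself.
Serial: no — 1 has no S-successor.
Symmetric: no — 0 S 1 but not 1 S 0.
Transitive: yes — every two-step S-path is closed by a direct edge.
Only transitive holds.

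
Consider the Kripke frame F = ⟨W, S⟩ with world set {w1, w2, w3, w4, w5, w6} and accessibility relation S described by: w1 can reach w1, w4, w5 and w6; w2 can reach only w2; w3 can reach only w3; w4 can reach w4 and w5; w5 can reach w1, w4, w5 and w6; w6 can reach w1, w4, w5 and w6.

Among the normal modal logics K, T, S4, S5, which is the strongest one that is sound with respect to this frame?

Reflexive (axiom T): yes — every world is S-related to itself.
Transitive (axiom 4): no — w4 S w5 and w5 S w1, but not w4 S w1.
Euclidean (axiom 5): no — w1 S w4 and w1 S w6, but not w4 S w6.
So F validates K, T; S4 would additionally require S to be transitive. The strongest is T.

T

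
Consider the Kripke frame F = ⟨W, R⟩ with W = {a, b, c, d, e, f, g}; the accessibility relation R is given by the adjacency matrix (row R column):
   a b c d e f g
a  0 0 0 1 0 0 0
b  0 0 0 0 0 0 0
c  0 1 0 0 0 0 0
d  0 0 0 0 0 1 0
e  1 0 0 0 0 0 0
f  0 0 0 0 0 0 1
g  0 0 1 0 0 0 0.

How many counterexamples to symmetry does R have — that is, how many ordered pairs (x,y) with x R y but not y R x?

Enumerating: (a,d), (c,b), (d,f), (e,a), (f,g), (g,c).

6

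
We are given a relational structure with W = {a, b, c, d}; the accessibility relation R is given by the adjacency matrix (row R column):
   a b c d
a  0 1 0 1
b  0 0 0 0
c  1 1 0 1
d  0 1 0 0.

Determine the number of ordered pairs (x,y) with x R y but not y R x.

6

Enumerating: (a,b), (a,d), (c,a), (c,b), (c,d), (d,b).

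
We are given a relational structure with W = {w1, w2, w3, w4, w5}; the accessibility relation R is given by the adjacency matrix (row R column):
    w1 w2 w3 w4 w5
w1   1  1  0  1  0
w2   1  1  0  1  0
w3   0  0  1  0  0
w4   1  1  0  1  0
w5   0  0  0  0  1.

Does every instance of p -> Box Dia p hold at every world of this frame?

Yes

Axiom B corresponds to the accessibility relation being symmetric.
Symmetric: yes — every pair in R has its reverse in R.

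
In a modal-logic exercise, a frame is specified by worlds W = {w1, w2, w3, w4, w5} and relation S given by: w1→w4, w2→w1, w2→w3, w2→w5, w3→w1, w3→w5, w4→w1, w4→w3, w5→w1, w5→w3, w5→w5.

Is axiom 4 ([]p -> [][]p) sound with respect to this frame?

Axiom 4 corresponds to the accessibility relation being transitive.
Transitive: no — w1 S w4 and w4 S w3, but not w1 S w3.

No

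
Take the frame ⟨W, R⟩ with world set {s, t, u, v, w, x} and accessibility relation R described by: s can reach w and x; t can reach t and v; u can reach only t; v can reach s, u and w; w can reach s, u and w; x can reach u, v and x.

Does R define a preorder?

Reflexive: no — s is not related to itself.
Transitive: no — s R w and w R u, but not s R u.
So R is not a preorder.

No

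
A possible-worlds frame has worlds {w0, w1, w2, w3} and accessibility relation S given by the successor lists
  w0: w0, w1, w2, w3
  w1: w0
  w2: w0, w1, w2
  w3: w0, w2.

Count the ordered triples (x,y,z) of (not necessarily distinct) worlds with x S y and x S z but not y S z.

8

Enumerating: (w0,w1,w1), (w0,w1,w2), (w0,w1,w3), (w0,w2,w3), (w0,w3,w1), (w0,w3,w3), (w2,w1,w1), (w2,w1,w2).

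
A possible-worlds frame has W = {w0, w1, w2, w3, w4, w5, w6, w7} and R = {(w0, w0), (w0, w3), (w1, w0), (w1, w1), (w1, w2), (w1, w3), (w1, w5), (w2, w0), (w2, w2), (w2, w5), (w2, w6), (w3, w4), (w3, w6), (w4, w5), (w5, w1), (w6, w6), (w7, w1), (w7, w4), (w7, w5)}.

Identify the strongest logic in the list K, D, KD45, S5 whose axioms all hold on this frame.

D

Serial (axiom D): yes — every world has a successor (e.g. w0 R w0).
Euclidean (axiom 5): no — w1 R w0 and w1 R w2, but not w0 R w2.
Transitive (axiom 4): no — w0 R w3 and w3 R w4, but not w0 R w4.
Reflexive (axiom T): no — w3 is not related to itself.
So F validates K, D; KD45 would additionally require R to be Euclidean and transitive. The strongest is D.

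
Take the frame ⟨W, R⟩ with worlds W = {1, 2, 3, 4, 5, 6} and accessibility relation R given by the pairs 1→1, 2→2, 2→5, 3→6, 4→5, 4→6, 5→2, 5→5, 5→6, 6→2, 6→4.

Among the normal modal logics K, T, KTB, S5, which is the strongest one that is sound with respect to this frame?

Reflexive (axiom T): no — 3 is not related to itself.
Symmetric (axiom B): no — 3 R 6 but not 6 R 3.
Euclidean (axiom 5): no — 4 R 6 and 4 R 5, but not 6 R 5.
So F validates K; T would additionally require R to be reflexive. The strongest is K.

K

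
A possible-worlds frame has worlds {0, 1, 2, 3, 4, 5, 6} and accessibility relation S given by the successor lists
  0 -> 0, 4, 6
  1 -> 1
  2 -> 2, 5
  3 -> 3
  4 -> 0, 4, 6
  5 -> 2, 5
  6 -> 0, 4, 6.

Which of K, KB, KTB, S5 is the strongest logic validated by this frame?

Symmetric (axiom B): yes — every pair in S has its reverse in S.
Reflexive (axiom T): yes — every world is S-related to itself.
Euclidean (axiom 5): yes — any two successors of a common world are S-related.
So F validates K, KB, KTB, S5. The strongest is S5.

S5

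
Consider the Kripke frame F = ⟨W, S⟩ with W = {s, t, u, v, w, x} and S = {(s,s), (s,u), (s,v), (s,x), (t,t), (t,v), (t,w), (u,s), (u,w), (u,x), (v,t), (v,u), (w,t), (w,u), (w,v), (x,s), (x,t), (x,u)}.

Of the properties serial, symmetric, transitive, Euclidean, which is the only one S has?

Serial: yes — every world has a successor (e.g. s S s).
Symmetric: no — s S v but not v S s.
Transitive: no — s S u and u S w, but not s S w.
Euclidean: no — s S u and s S v, but not u S v.
Only serial holds.

serial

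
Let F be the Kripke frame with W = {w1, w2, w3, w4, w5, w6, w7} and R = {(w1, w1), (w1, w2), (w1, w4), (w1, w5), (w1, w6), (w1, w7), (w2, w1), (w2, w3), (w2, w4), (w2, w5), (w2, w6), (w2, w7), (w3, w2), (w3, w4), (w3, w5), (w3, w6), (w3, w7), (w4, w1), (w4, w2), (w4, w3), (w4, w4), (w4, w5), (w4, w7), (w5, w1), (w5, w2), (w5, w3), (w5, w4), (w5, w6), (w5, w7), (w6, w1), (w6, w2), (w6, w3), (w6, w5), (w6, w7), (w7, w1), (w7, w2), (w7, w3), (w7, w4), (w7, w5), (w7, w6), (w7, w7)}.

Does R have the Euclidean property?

Euclidean: no — w1 R w4 and w1 R w6, but not w4 R w6.

No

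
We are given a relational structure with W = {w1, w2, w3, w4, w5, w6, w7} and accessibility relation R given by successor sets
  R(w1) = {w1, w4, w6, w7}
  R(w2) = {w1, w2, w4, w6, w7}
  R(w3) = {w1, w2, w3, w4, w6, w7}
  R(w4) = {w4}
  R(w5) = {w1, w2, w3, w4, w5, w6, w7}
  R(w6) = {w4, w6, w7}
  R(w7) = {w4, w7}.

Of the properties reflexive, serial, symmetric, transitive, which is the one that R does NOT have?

symmetric

Reflexive: yes — every world is R-related to itself.
Serial: yes — every world has a successor (e.g. w1 R w1).
Symmetric: no — w1 R w4 but not w4 R w1.
Transitive: yes — every two-step R-path is closed by a direct edge.
Only symmetric fails.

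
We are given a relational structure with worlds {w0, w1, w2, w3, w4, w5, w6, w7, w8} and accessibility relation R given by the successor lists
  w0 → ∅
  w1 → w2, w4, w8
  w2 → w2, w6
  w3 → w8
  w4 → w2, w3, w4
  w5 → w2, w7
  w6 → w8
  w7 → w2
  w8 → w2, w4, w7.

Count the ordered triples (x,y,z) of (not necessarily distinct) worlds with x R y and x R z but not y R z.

Enumerating: (w1,w2,w4), (w1,w2,w8), (w1,w4,w8), (w1,w8,w8), (w2,w6,w2), (w2,w6,w6), (w3,w8,w8), (w4,w2,w3), (w4,w2,w4), (w4,w3,w2), (w4,w3,w3), (w4,w3,w4), … and 8 more.
Total: 20.

20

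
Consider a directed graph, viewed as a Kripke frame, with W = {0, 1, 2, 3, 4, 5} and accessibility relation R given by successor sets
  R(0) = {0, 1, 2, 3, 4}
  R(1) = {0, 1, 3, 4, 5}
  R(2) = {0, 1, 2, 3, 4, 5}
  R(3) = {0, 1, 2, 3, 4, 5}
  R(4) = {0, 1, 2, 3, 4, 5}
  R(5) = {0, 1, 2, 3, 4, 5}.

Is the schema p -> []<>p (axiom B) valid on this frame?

No

Axiom B corresponds to the accessibility relation being symmetric.
Symmetric: no — 2 R 1 but not 1 R 2.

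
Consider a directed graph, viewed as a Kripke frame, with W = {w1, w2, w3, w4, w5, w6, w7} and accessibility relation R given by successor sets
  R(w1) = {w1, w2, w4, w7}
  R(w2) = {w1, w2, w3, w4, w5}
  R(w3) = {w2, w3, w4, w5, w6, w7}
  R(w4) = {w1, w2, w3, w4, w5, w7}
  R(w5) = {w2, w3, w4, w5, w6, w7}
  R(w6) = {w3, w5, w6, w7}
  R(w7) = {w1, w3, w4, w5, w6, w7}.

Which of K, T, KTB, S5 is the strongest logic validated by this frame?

Reflexive (axiom T): yes — every world is R-related to itself.
Symmetric (axiom B): yes — every pair in R has its reverse in R.
Euclidean (axiom 5): no — w1 R w2 and w1 R w7, but not w2 R w7.
So F validates K, T, KTB; S5 would additionally require R to be Euclidean. The strongest is KTB.

KTB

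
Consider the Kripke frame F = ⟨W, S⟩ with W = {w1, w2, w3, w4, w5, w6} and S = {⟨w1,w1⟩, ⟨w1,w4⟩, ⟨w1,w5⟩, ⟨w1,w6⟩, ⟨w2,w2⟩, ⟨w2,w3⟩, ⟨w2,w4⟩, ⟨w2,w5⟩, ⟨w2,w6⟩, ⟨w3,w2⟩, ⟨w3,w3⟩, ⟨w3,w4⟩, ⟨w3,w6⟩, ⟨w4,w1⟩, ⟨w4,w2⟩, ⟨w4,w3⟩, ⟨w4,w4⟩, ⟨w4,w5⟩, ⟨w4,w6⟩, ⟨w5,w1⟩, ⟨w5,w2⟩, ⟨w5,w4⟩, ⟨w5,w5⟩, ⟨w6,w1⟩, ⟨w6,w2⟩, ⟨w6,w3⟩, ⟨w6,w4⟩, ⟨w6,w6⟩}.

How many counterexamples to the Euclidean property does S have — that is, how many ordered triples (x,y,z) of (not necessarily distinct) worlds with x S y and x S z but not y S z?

Enumerating: (w1,w5,w6), (w1,w6,w5), (w2,w3,w5), (w2,w5,w3), (w2,w5,w6), (w2,w6,w5), (w4,w1,w2), (w4,w1,w3), (w4,w2,w1), (w4,w3,w1), (w4,w3,w5), (w4,w5,w3), … and 8 more.
Total: 20.

20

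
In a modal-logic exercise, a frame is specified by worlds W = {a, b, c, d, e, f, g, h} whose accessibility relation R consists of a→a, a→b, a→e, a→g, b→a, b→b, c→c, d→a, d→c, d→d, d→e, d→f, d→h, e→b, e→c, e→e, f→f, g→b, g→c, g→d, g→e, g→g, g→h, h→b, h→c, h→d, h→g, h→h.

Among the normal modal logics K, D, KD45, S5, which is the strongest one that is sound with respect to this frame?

Serial (axiom D): yes — every world has a successor (e.g. a R a).
Euclidean (axiom 5): no — a R b and a R e, but not b R e.
Transitive (axiom 4): no — a R e and e R c, but not a R c.
Reflexive (axiom T): yes — every world is R-related to itself.
So F validates K, D; KD45 would additionally require R to be Euclidean and transitive. The strongest is D.

D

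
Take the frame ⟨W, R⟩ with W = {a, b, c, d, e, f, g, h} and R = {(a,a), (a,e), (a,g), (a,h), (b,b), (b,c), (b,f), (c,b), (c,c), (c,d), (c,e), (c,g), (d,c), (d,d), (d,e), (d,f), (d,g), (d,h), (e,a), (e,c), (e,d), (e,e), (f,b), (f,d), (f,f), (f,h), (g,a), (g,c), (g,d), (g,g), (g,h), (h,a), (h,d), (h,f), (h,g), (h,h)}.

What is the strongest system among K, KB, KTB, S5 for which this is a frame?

Symmetric (axiom B): yes — every pair in R has its reverse in R.
Reflexive (axiom T): yes — every world is R-related to itself.
Euclidean (axiom 5): no — a R e and a R g, but not e R g.
So F validates K, KB, KTB; S5 would additionally require R to be Euclidean. The strongest is KTB.

KTB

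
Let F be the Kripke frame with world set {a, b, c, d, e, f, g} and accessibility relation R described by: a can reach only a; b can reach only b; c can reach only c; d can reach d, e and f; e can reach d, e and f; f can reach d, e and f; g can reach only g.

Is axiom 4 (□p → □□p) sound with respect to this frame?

The schema 4 characterises exactly the transitive frames.
Transitive: yes — every two-step R-path is closed by a direct edge.

Yes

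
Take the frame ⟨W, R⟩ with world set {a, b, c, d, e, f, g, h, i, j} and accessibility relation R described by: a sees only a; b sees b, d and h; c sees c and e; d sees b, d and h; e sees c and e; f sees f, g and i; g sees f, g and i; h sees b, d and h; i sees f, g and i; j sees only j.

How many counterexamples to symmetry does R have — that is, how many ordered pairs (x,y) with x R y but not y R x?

0

R is symmetric; there are no such tuples.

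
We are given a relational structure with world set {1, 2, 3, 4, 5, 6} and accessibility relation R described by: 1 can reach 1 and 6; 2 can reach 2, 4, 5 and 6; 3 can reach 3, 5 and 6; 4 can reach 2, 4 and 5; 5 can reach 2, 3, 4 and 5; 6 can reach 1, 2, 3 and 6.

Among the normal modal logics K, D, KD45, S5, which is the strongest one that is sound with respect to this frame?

Serial (axiom D): yes — every world has a successor (e.g. 1 R 1).
Euclidean (axiom 5): no — 2 R 4 and 2 R 6, but not 4 R 6.
Transitive (axiom 4): no — 1 R 6 and 6 R 2, but not 1 R 2.
Reflexive (axiom T): yes — every world is R-related to itself.
So F validates K, D; KD45 would additionally require R to be Euclidean and transitive. The strongest is D.

D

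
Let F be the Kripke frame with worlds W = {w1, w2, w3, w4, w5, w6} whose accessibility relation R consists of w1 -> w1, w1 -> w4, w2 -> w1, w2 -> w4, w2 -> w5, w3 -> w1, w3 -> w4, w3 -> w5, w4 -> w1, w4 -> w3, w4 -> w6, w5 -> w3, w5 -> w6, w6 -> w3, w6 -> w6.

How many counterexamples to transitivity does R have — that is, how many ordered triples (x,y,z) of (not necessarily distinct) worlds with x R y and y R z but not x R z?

19

Enumerating: (w1,w4,w3), (w1,w4,w6), (w2,w4,w3), (w2,w4,w6), (w2,w5,w3), (w2,w5,w6), (w3,w4,w3), (w3,w4,w6), (w3,w5,w3), (w3,w5,w6), (w4,w1,w4), (w4,w3,w4), … and 7 more.
Total: 19.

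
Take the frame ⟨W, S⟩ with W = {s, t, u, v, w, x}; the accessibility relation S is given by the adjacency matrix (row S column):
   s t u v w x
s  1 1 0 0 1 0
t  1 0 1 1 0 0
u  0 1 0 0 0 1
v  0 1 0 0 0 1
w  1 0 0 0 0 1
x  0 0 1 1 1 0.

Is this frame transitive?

No

Transitive: no — s S t and t S u, but not s S u.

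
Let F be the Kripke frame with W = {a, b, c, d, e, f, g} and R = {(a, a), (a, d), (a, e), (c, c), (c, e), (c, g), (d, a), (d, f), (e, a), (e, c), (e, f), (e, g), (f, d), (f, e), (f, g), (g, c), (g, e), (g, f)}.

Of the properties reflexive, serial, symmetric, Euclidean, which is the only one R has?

Reflexive: no — b is not related to itself.
Serial: no — b has no R-successor.
Symmetric: yes — every pair in R has its reverse in R.
Euclidean: no — a R d and a R e, but not d R e.
Only symmetric holds.

symmetric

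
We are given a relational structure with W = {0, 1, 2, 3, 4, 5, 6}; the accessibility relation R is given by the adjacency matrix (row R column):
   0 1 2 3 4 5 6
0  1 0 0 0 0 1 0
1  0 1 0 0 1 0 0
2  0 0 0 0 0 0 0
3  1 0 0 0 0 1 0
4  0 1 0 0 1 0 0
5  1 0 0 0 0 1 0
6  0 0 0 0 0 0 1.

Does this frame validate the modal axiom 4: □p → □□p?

Yes

Axiom 4 corresponds to the accessibility relation being transitive.
Transitive: yes — every two-step R-path is closed by a direct edge.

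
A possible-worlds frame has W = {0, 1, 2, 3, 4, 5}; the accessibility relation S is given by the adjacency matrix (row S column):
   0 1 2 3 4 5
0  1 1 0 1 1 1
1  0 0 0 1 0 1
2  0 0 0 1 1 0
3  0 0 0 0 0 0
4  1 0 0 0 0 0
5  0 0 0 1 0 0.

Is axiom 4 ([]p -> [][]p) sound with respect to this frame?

The schema 4 characterises exactly the transitive frames.
Transitive: no — 2 S 4 and 4 S 0, but not 2 S 0.

No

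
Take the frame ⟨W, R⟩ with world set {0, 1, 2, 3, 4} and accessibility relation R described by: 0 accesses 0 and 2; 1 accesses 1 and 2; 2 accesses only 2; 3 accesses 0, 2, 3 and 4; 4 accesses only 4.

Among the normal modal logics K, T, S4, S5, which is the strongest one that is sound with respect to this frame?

S4

Reflexive (axiom T): yes — every world is R-related to itself.
Transitive (axiom 4): yes — every two-step R-path is closed by a direct edge.
Euclidean (axiom 5): no — 3 R 0 and 3 R 4, but not 0 R 4.
So F validates K, T, S4; S5 would additionally require R to be Euclidean. The strongest is S4.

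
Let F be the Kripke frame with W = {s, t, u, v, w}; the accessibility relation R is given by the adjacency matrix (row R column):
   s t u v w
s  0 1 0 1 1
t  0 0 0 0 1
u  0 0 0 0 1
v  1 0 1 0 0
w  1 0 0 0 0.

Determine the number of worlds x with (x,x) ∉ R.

Enumerating: s, t, u, v, w.

5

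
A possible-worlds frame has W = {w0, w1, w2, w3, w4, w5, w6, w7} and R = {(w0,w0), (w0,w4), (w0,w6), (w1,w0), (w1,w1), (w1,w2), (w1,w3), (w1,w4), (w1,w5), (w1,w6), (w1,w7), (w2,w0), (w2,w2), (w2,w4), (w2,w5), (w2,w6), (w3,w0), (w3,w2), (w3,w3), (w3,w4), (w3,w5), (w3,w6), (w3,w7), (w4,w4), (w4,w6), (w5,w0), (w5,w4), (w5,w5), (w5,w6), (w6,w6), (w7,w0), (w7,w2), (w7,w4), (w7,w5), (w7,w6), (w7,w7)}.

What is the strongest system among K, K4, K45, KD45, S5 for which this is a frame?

Transitive (axiom 4): yes — every two-step R-path is closed by a direct edge.
Euclidean (axiom 5): no — w0 R w6 and w0 R w4, but not w6 R w4.
Serial (axiom D): yes — every world has a successor (e.g. w0 R w0).
Reflexive (axiom T): yes — every world is R-related to itself.
So F validates K, K4; K45 would additionally require R to be Euclidean. The strongest is K4.

K4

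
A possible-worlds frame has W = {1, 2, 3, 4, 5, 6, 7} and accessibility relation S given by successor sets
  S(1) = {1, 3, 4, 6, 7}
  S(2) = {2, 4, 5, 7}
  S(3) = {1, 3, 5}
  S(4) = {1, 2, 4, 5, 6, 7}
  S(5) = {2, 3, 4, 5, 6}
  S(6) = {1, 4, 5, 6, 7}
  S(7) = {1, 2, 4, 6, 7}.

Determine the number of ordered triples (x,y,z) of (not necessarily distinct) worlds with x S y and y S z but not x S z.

34

Enumerating: (1,3,5), (1,4,2), (1,4,5), (1,6,5), (1,7,2), (2,4,1), (2,4,6), (2,5,3), (2,5,6), (2,7,1), (2,7,6), (3,1,4), … and 22 more.
Total: 34.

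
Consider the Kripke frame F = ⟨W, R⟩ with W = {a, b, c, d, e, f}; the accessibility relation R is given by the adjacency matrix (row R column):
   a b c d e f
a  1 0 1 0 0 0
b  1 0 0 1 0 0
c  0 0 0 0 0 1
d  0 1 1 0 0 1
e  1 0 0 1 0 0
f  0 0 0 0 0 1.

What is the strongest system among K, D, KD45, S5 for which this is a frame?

D

Serial (axiom D): yes — every world has a successor (e.g. a R a).
Euclidean (axiom 5): no — b R a and b R d, but not a R d.
Transitive (axiom 4): no — a R c and c R f, but not a R f.
Reflexive (axiom T): no — b is not related to itself.
So F validates K, D; KD45 would additionally require R to be Euclidean and transitive. The strongest is D.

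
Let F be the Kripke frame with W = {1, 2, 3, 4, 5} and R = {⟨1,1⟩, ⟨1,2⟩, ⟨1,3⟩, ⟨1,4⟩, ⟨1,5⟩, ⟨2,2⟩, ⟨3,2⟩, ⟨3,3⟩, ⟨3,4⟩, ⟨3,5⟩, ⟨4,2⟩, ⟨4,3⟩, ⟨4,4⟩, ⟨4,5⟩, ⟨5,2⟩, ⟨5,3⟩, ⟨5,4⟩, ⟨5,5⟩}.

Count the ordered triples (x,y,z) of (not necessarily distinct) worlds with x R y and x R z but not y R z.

Enumerating: (1,2,1), (1,2,3), (1,2,4), (1,2,5), (1,3,1), (1,4,1), (1,5,1), (3,2,3), (3,2,4), (3,2,5), (4,2,3), (4,2,4), (4,2,5), (5,2,3), (5,2,4), (5,2,5).

16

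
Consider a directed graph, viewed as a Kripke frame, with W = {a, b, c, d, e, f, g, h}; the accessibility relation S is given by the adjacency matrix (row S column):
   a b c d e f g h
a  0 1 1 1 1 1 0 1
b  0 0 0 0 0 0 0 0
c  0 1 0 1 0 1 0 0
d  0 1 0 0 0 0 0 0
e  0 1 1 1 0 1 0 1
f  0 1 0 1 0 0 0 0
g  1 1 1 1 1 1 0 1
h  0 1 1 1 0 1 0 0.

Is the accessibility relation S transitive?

Transitive: yes — every two-step S-path is closed by a direct edge.

Yes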